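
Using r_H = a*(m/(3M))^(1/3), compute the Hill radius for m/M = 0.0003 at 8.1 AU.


r_H = a * (m/3M)^(1/3) = 8.1 * (0.0003/3)^(1/3) = 0.376

0.376 AU


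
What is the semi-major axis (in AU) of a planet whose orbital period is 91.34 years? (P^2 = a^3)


a = P^(2/3) = 91.34^(2/3) = 20.2818

20.2818 AU


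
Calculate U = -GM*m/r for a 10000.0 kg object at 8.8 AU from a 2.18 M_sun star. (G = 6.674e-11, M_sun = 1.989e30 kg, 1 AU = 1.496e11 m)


M = 2.18 * 1.989e30 kg = 4.33602e+30 kg; r = 8.8 AU * 1.496e11 m/AU = 1.31648e+12 m. U = -GM*m/r = -(6.674e-11 * 4.33602e+30 * 10000.0) / 1.31648e+12 = -2.198e+12

-2.198e+12 J


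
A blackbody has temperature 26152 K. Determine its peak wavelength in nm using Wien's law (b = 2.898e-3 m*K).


lam_max = b / T = 2.898e-3 / 26152 = 1.108e-07 m = 110.8137 nm

110.8137 nm


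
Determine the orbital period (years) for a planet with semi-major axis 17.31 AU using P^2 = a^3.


P = a^(3/2) = 17.31^1.5 = 72.0188

72.0188 years


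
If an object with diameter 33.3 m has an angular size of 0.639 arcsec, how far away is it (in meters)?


D = size / theta_rad, theta_rad = 0.639 * pi/(180*3600) = 3.098e-06, D = 1.075e+07

1.075e+07 m


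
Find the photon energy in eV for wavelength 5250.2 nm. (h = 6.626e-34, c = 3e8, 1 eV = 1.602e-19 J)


E = hc/lambda = 6.626e-34 * 3e8 / 5.250e-06 = 3.786e-20 J = 0.2363 eV

0.2363 eV


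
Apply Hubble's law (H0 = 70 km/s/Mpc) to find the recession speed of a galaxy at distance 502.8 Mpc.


v = H0 * d = 70 * 502.8 = 35196.0

35196.0 km/s


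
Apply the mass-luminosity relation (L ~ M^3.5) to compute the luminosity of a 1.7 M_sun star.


L/L_sun = (M/M_sun)^3.5 = 1.7^3.5 = 6.4058

6.4058 L_sun


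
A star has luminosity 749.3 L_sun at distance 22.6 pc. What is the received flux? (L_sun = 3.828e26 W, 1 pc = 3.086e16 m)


F = L / (4*pi*d^2) = 2.868e+29 / (4*pi*(6.974e+17)^2) = 4.693e-08

4.693e-08 W/m^2


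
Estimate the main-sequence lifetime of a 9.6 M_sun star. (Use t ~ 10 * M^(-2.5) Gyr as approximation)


t = 10 * M^(-2.5) = 10 * 9.6^(-2.5) = 0.035

0.035 Gyr


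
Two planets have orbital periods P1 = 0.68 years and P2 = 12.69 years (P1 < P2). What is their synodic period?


1/P_syn = |1/P1 - 1/P2| = |1/0.68 - 1/12.69| => P_syn = 0.7185

0.7185 years


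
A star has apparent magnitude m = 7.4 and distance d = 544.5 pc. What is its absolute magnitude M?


M = m - 5*log10(d) + 5 = 7.4 - 5*log10(544.5) + 5 = -1.28

-1.28


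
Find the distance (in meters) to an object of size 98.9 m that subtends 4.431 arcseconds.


D = size / theta_rad, theta_rad = 4.431 * pi/(180*3600) = 2.148e-05, D = 4.604e+06

4.604e+06 m


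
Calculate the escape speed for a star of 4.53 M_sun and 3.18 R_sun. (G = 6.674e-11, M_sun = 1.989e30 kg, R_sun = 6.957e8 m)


M = 4.53 * 1.989e30 kg = 9.01017e+30 kg; R = 3.18 * 6.957e8 m = 2.212326e+09 m. v_esc = sqrt(2GM/R) = sqrt(2 * 6.674e-11 * 9.01017e+30 / 2.212326e+09) = 737309.8399

737309.8399 m/s


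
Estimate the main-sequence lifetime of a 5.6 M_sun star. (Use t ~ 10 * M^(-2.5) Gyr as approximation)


t = 10 * M^(-2.5) = 10 * 5.6^(-2.5) = 0.1348

0.1348 Gyr


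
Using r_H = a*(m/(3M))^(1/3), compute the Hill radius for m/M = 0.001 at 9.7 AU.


r_H = a * (m/3M)^(1/3) = 9.7 * (0.001/3)^(1/3) = 0.6726

0.6726 AU


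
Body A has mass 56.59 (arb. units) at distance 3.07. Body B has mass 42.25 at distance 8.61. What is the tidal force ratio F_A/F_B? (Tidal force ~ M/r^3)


Ratio = (M1/r1^3) / (M2/r2^3) = (56.59/3.07^3) / (42.25/8.61^3) = 29.5466

29.5466


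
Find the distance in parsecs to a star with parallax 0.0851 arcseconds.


d = 1/p = 1/0.0851 = 11.7509

11.7509 pc


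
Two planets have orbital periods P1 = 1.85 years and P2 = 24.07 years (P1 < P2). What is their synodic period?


1/P_syn = |1/P1 - 1/P2| = |1/1.85 - 1/24.07| => P_syn = 2.004

2.004 years


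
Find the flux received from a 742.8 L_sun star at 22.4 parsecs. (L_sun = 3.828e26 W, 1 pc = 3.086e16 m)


F = L / (4*pi*d^2) = 2.843e+29 / (4*pi*(6.913e+17)^2) = 4.735e-08

4.735e-08 W/m^2


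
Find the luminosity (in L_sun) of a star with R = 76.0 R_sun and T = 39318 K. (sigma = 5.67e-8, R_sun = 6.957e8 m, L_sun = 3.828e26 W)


R = 76.0 * 6.957e8 m = 5.28732e+10 m. L = 4*pi*R^2*sigma*T^4 = 4*pi*(5.28732e+10)^2 * 5.67e-8 * 39318^4 = 4.760250283e+33 W. L/L_sun = 4.760250283e+33 / 3.828e26 = 1.244e+07

1.244e+07 L_sun


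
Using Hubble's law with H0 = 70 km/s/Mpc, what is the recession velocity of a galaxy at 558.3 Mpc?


v = H0 * d = 70 * 558.3 = 39081.0

39081.0 km/s


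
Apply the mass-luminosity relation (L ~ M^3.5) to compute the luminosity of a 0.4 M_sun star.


L/L_sun = (M/M_sun)^3.5 = 0.4^3.5 = 0.0405

0.0405 L_sun


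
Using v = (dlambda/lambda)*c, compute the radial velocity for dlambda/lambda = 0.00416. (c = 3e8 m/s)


v = (dlambda/lambda) * c = 0.00416 * 3e8 = 1.248e+06

1.248e+06 m/s


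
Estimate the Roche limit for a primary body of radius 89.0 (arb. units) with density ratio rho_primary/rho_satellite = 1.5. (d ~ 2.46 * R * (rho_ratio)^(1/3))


d_Roche = 2.46 * 89.0 * 1.5^(1/3) = 250.6237

250.6237


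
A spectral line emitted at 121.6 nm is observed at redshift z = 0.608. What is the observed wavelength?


lam_obs = lam_emit * (1 + z) = 121.6 * (1 + 0.608) = 195.5328

195.5328 nm


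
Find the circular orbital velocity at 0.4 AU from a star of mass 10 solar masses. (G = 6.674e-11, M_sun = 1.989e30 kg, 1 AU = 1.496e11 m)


v = sqrt(GM/r) = sqrt(6.674e-11 * 1.989e+31 / 5.984e+10) = 148941.1491

148941.1491 m/s


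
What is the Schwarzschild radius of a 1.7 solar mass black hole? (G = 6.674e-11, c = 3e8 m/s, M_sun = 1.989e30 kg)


M = 1.7 * 1.989e30 kg = 3.3813e+30 kg. rs = 2GM/c^2 = 2 * 6.674e-11 * 3.3813e+30 / (3e8)^2 = 5014.8436

5014.8436 m


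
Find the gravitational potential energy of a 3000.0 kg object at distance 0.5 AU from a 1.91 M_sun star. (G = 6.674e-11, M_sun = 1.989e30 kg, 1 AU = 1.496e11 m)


M = 1.91 * 1.989e30 kg = 3.79899e+30 kg; r = 0.5 AU * 1.496e11 m/AU = 7.48e+10 m. U = -GM*m/r = -(6.674e-11 * 3.79899e+30 * 3000.0) / 7.48e+10 = -1.017e+13

-1.017e+13 J


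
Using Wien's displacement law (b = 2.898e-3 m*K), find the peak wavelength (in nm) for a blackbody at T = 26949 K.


lam_max = b / T = 2.898e-3 / 26949 = 1.075e-07 m = 107.5365 nm

107.5365 nm


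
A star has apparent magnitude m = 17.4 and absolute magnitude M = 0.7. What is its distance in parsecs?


d = 10^((m - M + 5)/5) = 10^((17.4 - 0.7 + 5)/5) = 21877.6162

21877.6162 pc


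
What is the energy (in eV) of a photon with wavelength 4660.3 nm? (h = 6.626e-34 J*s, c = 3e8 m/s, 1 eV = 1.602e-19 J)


E = hc/lambda = 6.626e-34 * 3e8 / 4.660e-06 = 4.265e-20 J = 0.2663 eV

0.2663 eV


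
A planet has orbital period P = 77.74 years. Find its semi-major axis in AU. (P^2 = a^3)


a = P^(2/3) = 77.74^(2/3) = 18.215

18.215 AU


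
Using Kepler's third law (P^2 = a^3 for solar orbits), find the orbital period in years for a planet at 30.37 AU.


P = a^(3/2) = 30.37^1.5 = 167.366

167.366 years


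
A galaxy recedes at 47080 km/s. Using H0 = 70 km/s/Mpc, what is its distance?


d = v / H0 = 47080 / 70 = 672.5714

672.5714 Mpc


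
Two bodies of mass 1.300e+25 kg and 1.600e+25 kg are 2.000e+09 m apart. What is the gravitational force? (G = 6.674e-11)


F = G*m1*m2/r^2 = 6.674e-11 * 1.300e+25 * 1.600e+25 / (2.000e+09)^2 = 6.674e-11 * 2.080e+50 / 4.000e+18 = 3.470e+21

3.470e+21 N


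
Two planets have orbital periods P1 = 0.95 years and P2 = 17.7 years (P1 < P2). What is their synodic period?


1/P_syn = |1/P1 - 1/P2| = |1/0.95 - 1/17.7| => P_syn = 1.0039

1.0039 years


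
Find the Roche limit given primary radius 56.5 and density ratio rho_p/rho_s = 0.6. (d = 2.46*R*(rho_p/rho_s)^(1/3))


d_Roche = 2.46 * 56.5 * 0.6^(1/3) = 117.2287

117.2287


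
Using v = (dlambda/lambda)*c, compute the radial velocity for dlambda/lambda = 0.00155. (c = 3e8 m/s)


v = (dlambda/lambda) * c = 0.00155 * 3e8 = 465000.0

465000.0 m/s


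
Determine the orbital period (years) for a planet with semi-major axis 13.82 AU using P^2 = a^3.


P = a^(3/2) = 13.82^1.5 = 51.3762

51.3762 years


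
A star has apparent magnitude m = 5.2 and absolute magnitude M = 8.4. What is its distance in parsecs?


d = 10^((m - M + 5)/5) = 10^((5.2 - 8.4 + 5)/5) = 2.2909

2.2909 pc


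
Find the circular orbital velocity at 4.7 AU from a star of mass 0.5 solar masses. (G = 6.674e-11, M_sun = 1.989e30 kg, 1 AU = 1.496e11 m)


v = sqrt(GM/r) = sqrt(6.674e-11 * 9.945e+29 / 7.031e+11) = 9715.8493

9715.8493 m/s


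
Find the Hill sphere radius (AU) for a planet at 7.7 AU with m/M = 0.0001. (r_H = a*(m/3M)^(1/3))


r_H = a * (m/3M)^(1/3) = 7.7 * (0.0001/3)^(1/3) = 0.2478

0.2478 AU


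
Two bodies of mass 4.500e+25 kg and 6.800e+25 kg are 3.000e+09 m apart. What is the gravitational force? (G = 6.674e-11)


F = G*m1*m2/r^2 = 6.674e-11 * 4.500e+25 * 6.800e+25 / (3.000e+09)^2 = 6.674e-11 * 3.060e+51 / 9.000e+18 = 2.269e+22

2.269e+22 N


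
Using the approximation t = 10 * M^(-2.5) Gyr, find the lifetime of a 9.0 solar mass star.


t = 10 * M^(-2.5) = 10 * 9.0^(-2.5) = 0.0412

0.0412 Gyr


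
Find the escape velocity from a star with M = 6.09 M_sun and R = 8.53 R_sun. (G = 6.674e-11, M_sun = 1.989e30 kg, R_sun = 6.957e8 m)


M = 6.09 * 1.989e30 kg = 1.211301e+31 kg; R = 8.53 * 6.957e8 m = 5.934321e+09 m. v_esc = sqrt(2GM/R) = sqrt(2 * 6.674e-11 * 1.211301e+31 / 5.934321e+09) = 521973.6979

521973.6979 m/s


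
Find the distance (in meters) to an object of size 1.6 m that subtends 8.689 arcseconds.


D = size / theta_rad, theta_rad = 8.689 * pi/(180*3600) = 4.213e-05, D = 37981.7804

37981.7804 m


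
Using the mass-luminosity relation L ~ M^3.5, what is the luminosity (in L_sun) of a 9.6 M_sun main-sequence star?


L/L_sun = (M/M_sun)^3.5 = 9.6^3.5 = 2741.2542

2741.2542 L_sun


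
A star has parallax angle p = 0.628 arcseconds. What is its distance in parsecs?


d = 1/p = 1/0.628 = 1.5924

1.5924 pc


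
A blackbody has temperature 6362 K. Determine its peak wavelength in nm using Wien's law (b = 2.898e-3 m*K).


lam_max = b / T = 2.898e-3 / 6362 = 4.555e-07 m = 455.5171 nm

455.5171 nm


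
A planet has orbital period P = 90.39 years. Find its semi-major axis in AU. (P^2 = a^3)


a = P^(2/3) = 90.39^(2/3) = 20.141

20.141 AU


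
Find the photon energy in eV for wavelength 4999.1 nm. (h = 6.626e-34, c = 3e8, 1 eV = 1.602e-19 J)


E = hc/lambda = 6.626e-34 * 3e8 / 4.999e-06 = 3.976e-20 J = 0.2482 eV

0.2482 eV


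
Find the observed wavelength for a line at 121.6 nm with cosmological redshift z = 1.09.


lam_obs = lam_emit * (1 + z) = 121.6 * (1 + 1.09) = 254.144

254.144 nm


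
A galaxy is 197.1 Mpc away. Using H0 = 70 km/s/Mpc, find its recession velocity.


v = H0 * d = 70 * 197.1 = 13797.0

13797.0 km/s


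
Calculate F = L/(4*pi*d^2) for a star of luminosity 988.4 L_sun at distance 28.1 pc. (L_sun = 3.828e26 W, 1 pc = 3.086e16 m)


F = L / (4*pi*d^2) = 3.784e+29 / (4*pi*(8.672e+17)^2) = 4.004e-08

4.004e-08 W/m^2


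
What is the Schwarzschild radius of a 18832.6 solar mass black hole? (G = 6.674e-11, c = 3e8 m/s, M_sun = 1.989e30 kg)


M = 18832.6 * 1.989e30 kg = 3.74580414e+34 kg. rs = 2GM/c^2 = 2 * 6.674e-11 * 3.74580414e+34 / (3e8)^2 = 5.555e+07

5.555e+07 m


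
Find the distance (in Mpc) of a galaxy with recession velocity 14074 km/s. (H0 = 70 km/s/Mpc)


d = v / H0 = 14074 / 70 = 201.0571

201.0571 Mpc


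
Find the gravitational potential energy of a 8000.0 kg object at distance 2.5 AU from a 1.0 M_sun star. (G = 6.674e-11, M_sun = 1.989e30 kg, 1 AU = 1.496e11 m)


M = 1.0 * 1.989e30 kg = 1.989e+30 kg; r = 2.5 AU * 1.496e11 m/AU = 3.74e+11 m. U = -GM*m/r = -(6.674e-11 * 1.989e+30 * 8000.0) / 3.74e+11 = -2.839e+12

-2.839e+12 J


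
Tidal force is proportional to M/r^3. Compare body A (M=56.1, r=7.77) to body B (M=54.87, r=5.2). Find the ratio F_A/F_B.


Ratio = (M1/r1^3) / (M2/r2^3) = (56.1/7.77^3) / (54.87/5.2^3) = 0.3065

0.3065


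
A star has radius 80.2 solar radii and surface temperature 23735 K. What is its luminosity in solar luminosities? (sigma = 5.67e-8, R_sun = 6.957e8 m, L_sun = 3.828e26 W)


R = 80.2 * 6.957e8 m = 5.579514e+10 m. L = 4*pi*R^2*sigma*T^4 = 4*pi*(5.579514e+10)^2 * 5.67e-8 * 23735^4 = 7.039512921e+32 W. L/L_sun = 7.039512921e+32 / 3.828e26 = 1.839e+06

1.839e+06 L_sun


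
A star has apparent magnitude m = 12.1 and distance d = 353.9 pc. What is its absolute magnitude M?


M = m - 5*log10(d) + 5 = 12.1 - 5*log10(353.9) + 5 = 4.3556

4.3556


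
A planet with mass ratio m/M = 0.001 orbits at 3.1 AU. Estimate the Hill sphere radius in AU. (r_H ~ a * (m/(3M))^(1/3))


r_H = a * (m/3M)^(1/3) = 3.1 * (0.001/3)^(1/3) = 0.2149

0.2149 AU


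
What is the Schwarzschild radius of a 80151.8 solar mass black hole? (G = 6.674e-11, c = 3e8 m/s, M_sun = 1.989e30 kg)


M = 80151.8 * 1.989e30 kg = 1.594219302e+35 kg. rs = 2GM/c^2 = 2 * 6.674e-11 * 1.594219302e+35 / (3e8)^2 = 2.364e+08

2.364e+08 m


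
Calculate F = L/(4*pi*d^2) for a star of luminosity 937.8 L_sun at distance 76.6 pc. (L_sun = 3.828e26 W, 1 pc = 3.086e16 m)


F = L / (4*pi*d^2) = 3.590e+29 / (4*pi*(2.364e+18)^2) = 5.112e-09

5.112e-09 W/m^2


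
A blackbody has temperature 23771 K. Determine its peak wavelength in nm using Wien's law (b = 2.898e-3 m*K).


lam_max = b / T = 2.898e-3 / 23771 = 1.219e-07 m = 121.9133 nm

121.9133 nm


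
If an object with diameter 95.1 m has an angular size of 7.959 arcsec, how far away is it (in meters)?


D = size / theta_rad, theta_rad = 7.959 * pi/(180*3600) = 3.859e-05, D = 2.465e+06

2.465e+06 m


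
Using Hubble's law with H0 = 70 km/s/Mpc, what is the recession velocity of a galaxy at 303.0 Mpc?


v = H0 * d = 70 * 303.0 = 21210.0

21210.0 km/s


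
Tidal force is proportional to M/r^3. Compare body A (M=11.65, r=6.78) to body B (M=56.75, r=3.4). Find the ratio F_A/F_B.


Ratio = (M1/r1^3) / (M2/r2^3) = (11.65/6.78^3) / (56.75/3.4^3) = 0.0259

0.0259


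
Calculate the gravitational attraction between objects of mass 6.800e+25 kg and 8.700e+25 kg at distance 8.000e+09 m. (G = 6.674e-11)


F = G*m1*m2/r^2 = 6.674e-11 * 6.800e+25 * 8.700e+25 / (8.000e+09)^2 = 6.674e-11 * 5.916e+51 / 6.400e+19 = 6.169e+21

6.169e+21 N


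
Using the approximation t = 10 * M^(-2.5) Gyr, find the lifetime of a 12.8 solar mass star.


t = 10 * M^(-2.5) = 10 * 12.8^(-2.5) = 0.0171

0.0171 Gyr


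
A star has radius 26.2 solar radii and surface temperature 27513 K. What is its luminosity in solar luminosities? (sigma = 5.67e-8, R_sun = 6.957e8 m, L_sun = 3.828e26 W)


R = 26.2 * 6.957e8 m = 1.822734e+10 m. L = 4*pi*R^2*sigma*T^4 = 4*pi*(1.822734e+10)^2 * 5.67e-8 * 27513^4 = 1.356411006e+32 W. L/L_sun = 1.356411006e+32 / 3.828e26 = 354339.3432

354339.3432 L_sun


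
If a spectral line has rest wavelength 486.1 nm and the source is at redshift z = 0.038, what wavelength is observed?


lam_obs = lam_emit * (1 + z) = 486.1 * (1 + 0.038) = 504.5718

504.5718 nm


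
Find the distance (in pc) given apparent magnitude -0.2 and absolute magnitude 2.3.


d = 10^((m - M + 5)/5) = 10^((-0.2 - 2.3 + 5)/5) = 3.1623

3.1623 pc


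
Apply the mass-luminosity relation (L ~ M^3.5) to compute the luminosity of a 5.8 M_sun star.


L/L_sun = (M/M_sun)^3.5 = 5.8^3.5 = 469.8919

469.8919 L_sun


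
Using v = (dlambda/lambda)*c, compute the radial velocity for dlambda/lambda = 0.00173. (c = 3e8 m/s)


v = (dlambda/lambda) * c = 0.00173 * 3e8 = 519000.0

519000.0 m/s


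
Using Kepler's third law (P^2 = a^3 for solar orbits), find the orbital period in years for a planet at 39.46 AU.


P = a^(3/2) = 39.46^1.5 = 247.8767

247.8767 years


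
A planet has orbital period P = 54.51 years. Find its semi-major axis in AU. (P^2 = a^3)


a = P^(2/3) = 54.51^(2/3) = 14.3764

14.3764 AU


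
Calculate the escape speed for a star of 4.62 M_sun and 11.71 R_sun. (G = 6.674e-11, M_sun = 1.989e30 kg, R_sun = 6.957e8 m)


M = 4.62 * 1.989e30 kg = 9.18918e+30 kg; R = 11.71 * 6.957e8 m = 8.146647e+09 m. v_esc = sqrt(2GM/R) = sqrt(2 * 6.674e-11 * 9.18918e+30 / 8.146647e+09) = 388022.6069

388022.6069 m/s


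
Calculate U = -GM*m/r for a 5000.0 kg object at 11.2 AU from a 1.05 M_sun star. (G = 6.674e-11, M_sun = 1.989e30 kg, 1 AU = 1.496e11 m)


M = 1.05 * 1.989e30 kg = 2.08845e+30 kg; r = 11.2 AU * 1.496e11 m/AU = 1.67552e+12 m. U = -GM*m/r = -(6.674e-11 * 2.08845e+30 * 5000.0) / 1.67552e+12 = -4.159e+11

-4.159e+11 J


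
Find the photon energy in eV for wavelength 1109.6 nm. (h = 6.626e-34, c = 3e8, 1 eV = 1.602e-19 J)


E = hc/lambda = 6.626e-34 * 3e8 / 1.110e-06 = 1.791e-19 J = 1.1183 eV

1.1183 eV


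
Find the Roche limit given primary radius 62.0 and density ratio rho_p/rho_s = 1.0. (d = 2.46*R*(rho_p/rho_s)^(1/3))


d_Roche = 2.46 * 62.0 * 1.0^(1/3) = 152.52

152.52


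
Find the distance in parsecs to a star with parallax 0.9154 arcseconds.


d = 1/p = 1/0.9154 = 1.0924

1.0924 pc


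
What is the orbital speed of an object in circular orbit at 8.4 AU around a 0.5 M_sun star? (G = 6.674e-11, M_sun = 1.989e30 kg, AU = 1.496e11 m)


v = sqrt(GM/r) = sqrt(6.674e-11 * 9.945e+29 / 1.257e+12) = 7267.5839

7267.5839 m/s


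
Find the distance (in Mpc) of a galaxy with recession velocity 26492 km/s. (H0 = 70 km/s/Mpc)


d = v / H0 = 26492 / 70 = 378.4571

378.4571 Mpc


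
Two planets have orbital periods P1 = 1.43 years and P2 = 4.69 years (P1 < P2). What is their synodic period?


1/P_syn = |1/P1 - 1/P2| = |1/1.43 - 1/4.69| => P_syn = 2.0573

2.0573 years


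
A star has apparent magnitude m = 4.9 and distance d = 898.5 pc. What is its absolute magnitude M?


M = m - 5*log10(d) + 5 = 4.9 - 5*log10(898.5) + 5 = -4.8676

-4.8676


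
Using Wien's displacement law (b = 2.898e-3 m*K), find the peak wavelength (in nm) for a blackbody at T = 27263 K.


lam_max = b / T = 2.898e-3 / 27263 = 1.063e-07 m = 106.2979 nm

106.2979 nm


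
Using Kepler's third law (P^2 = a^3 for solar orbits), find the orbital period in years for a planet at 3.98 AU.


P = a^(3/2) = 3.98^1.5 = 7.9401

7.9401 years


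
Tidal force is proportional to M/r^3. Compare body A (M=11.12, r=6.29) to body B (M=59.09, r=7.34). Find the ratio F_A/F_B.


Ratio = (M1/r1^3) / (M2/r2^3) = (11.12/6.29^3) / (59.09/7.34^3) = 0.299

0.299


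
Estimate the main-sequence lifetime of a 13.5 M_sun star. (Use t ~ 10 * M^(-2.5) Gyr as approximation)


t = 10 * M^(-2.5) = 10 * 13.5^(-2.5) = 0.0149

0.0149 Gyr


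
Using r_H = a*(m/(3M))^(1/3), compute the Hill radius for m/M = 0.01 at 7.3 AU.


r_H = a * (m/3M)^(1/3) = 7.3 * (0.01/3)^(1/3) = 1.0905

1.0905 AU


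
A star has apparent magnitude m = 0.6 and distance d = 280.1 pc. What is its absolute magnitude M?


M = m - 5*log10(d) + 5 = 0.6 - 5*log10(280.1) + 5 = -6.6366

-6.6366


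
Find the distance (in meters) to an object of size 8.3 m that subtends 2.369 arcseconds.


D = size / theta_rad, theta_rad = 2.369 * pi/(180*3600) = 1.149e-05, D = 722666.9024

722666.9024 m


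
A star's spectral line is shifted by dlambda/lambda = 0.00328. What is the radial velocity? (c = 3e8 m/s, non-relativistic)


v = (dlambda/lambda) * c = 0.00328 * 3e8 = 984000.0

984000.0 m/s


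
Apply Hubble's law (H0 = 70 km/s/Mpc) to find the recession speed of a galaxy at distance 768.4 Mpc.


v = H0 * d = 70 * 768.4 = 53788.0

53788.0 km/s


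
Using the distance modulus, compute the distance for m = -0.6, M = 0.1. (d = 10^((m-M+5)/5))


d = 10^((m - M + 5)/5) = 10^((-0.6 - 0.1 + 5)/5) = 7.2444

7.2444 pc


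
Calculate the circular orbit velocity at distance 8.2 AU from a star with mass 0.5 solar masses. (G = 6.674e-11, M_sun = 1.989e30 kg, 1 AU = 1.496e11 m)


v = sqrt(GM/r) = sqrt(6.674e-11 * 9.945e+29 / 1.227e+12) = 7355.6791

7355.6791 m/s


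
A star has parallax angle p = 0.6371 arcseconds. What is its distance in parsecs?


d = 1/p = 1/0.6371 = 1.5696

1.5696 pc


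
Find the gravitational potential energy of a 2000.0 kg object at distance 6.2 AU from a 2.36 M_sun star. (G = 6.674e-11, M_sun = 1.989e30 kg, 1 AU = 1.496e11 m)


M = 2.36 * 1.989e30 kg = 4.69404e+30 kg; r = 6.2 AU * 1.496e11 m/AU = 9.2752e+11 m. U = -GM*m/r = -(6.674e-11 * 4.69404e+30 * 2000.0) / 9.2752e+11 = -6.755e+11

-6.755e+11 J


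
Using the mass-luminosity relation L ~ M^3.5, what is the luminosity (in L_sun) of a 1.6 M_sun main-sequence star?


L/L_sun = (M/M_sun)^3.5 = 1.6^3.5 = 5.1811

5.1811 L_sun


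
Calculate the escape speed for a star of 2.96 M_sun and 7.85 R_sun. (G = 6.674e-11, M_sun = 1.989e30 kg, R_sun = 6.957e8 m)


M = 2.96 * 1.989e30 kg = 5.88744e+30 kg; R = 7.85 * 6.957e8 m = 5.461245e+09 m. v_esc = sqrt(2GM/R) = sqrt(2 * 6.674e-11 * 5.88744e+30 / 5.461245e+09) = 379337.2715

379337.2715 m/s


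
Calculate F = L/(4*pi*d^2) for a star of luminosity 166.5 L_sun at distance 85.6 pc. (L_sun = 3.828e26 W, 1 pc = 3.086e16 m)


F = L / (4*pi*d^2) = 6.374e+28 / (4*pi*(2.642e+18)^2) = 7.268e-10

7.268e-10 W/m^2


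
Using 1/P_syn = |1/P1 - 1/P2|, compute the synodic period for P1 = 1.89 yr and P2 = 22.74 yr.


1/P_syn = |1/P1 - 1/P2| = |1/1.89 - 1/22.74| => P_syn = 2.0613

2.0613 years


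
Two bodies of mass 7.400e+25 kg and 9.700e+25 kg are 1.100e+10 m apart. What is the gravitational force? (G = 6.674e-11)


F = G*m1*m2/r^2 = 6.674e-11 * 7.400e+25 * 9.700e+25 / (1.100e+10)^2 = 6.674e-11 * 7.178e+51 / 1.210e+20 = 3.959e+21

3.959e+21 N


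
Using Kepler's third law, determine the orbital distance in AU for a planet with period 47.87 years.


a = P^(2/3) = 47.87^(2/3) = 13.1839

13.1839 AU


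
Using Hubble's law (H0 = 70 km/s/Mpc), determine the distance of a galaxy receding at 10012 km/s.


d = v / H0 = 10012 / 70 = 143.0286

143.0286 Mpc


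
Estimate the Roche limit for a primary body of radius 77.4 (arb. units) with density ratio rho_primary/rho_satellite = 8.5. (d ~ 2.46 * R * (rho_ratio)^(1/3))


d_Roche = 2.46 * 77.4 * 8.5^(1/3) = 388.5817

388.5817


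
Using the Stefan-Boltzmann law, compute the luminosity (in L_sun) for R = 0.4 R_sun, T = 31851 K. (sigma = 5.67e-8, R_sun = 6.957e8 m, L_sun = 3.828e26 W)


R = 0.4 * 6.957e8 m = 2.7828e+08 m. L = 4*pi*R^2*sigma*T^4 = 4*pi*(2.7828e+08)^2 * 5.67e-8 * 31851^4 = 5.678703591e+28 W. L/L_sun = 5.678703591e+28 / 3.828e26 = 148.3465

148.3465 L_sun


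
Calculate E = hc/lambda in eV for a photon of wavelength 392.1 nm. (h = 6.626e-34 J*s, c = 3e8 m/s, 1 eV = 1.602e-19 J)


E = hc/lambda = 6.626e-34 * 3e8 / 3.921e-07 = 5.070e-19 J = 3.1646 eV

3.1646 eV


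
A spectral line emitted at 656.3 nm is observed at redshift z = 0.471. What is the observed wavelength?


lam_obs = lam_emit * (1 + z) = 656.3 * (1 + 0.471) = 965.4173

965.4173 nm


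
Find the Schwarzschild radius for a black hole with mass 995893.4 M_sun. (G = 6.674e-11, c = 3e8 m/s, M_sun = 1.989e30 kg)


M = 995893.4 * 1.989e30 kg = 1.980831973e+36 kg. rs = 2GM/c^2 = 2 * 6.674e-11 * 1.980831973e+36 / (3e8)^2 = 2.938e+09

2.938e+09 m


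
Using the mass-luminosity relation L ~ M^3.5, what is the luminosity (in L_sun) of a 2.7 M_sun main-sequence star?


L/L_sun = (M/M_sun)^3.5 = 2.7^3.5 = 32.3425

32.3425 L_sun


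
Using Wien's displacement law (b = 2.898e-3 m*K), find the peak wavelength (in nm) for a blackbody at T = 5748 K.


lam_max = b / T = 2.898e-3 / 5748 = 5.042e-07 m = 504.1754 nm

504.1754 nm


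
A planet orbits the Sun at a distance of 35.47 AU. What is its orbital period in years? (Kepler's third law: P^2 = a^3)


P = a^(3/2) = 35.47^1.5 = 211.2476

211.2476 years


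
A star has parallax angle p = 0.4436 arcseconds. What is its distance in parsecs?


d = 1/p = 1/0.4436 = 2.2543

2.2543 pc


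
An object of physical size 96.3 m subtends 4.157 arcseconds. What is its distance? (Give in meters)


D = size / theta_rad, theta_rad = 4.157 * pi/(180*3600) = 2.015e-05, D = 4.778e+06

4.778e+06 m


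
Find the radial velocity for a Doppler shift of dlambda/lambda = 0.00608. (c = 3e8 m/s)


v = (dlambda/lambda) * c = 0.00608 * 3e8 = 1.824e+06

1.824e+06 m/s


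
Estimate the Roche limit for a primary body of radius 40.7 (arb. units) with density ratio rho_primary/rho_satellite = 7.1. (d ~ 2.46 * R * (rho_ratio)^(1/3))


d_Roche = 2.46 * 40.7 * 7.1^(1/3) = 192.4342

192.4342


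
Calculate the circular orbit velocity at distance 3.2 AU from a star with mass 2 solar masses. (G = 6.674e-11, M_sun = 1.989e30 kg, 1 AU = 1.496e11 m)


v = sqrt(GM/r) = sqrt(6.674e-11 * 3.978e+30 / 4.787e+11) = 23549.6634

23549.6634 m/s


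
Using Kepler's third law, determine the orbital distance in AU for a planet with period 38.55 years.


a = P^(2/3) = 38.55^(2/3) = 11.4117

11.4117 AU


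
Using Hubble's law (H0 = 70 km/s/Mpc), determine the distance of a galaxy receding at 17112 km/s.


d = v / H0 = 17112 / 70 = 244.4571

244.4571 Mpc


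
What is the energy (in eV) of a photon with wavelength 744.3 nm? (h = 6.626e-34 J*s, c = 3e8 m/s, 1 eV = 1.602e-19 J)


E = hc/lambda = 6.626e-34 * 3e8 / 7.443e-07 = 2.671e-19 J = 1.6671 eV

1.6671 eV


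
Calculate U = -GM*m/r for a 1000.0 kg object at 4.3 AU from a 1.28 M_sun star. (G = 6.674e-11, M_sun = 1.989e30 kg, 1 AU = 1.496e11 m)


M = 1.28 * 1.989e30 kg = 2.54592e+30 kg; r = 4.3 AU * 1.496e11 m/AU = 6.4328e+11 m. U = -GM*m/r = -(6.674e-11 * 2.54592e+30 * 1000.0) / 6.4328e+11 = -2.641e+11

-2.641e+11 J


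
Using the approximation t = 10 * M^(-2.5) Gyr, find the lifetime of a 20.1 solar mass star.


t = 10 * M^(-2.5) = 10 * 20.1^(-2.5) = 0.0055

0.0055 Gyr


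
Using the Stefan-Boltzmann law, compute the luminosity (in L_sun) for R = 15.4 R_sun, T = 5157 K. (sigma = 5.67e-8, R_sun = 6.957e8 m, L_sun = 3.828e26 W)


R = 15.4 * 6.957e8 m = 1.071378e+10 m. L = 4*pi*R^2*sigma*T^4 = 4*pi*(1.071378e+10)^2 * 5.67e-8 * 5157^4 = 5.784514272e+28 W. L/L_sun = 5.784514272e+28 / 3.828e26 = 151.1106

151.1106 L_sun


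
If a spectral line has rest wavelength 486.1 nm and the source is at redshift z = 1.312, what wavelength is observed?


lam_obs = lam_emit * (1 + z) = 486.1 * (1 + 1.312) = 1123.8632

1123.8632 nm


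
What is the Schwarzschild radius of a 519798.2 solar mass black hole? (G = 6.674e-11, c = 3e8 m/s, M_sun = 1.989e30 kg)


M = 519798.2 * 1.989e30 kg = 1.03387862e+36 kg. rs = 2GM/c^2 = 2 * 6.674e-11 * 1.03387862e+36 / (3e8)^2 = 1.533e+09

1.533e+09 m


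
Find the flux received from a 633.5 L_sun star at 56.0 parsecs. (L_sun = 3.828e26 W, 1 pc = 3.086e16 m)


F = L / (4*pi*d^2) = 2.425e+29 / (4*pi*(1.728e+18)^2) = 6.462e-09

6.462e-09 W/m^2


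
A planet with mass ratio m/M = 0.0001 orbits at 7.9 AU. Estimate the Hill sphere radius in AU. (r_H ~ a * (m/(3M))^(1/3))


r_H = a * (m/3M)^(1/3) = 7.9 * (0.0001/3)^(1/3) = 0.2542

0.2542 AU


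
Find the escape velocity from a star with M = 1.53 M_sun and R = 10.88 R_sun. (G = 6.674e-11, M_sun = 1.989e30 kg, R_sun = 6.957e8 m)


M = 1.53 * 1.989e30 kg = 3.04317e+30 kg; R = 10.88 * 6.957e8 m = 7.569216e+09 m. v_esc = sqrt(2GM/R) = sqrt(2 * 6.674e-11 * 3.04317e+30 / 7.569216e+09) = 231657.1754

231657.1754 m/s


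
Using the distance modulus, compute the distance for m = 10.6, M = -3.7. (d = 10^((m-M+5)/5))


d = 10^((m - M + 5)/5) = 10^((10.6 - -3.7 + 5)/5) = 7244.3596

7244.3596 pc


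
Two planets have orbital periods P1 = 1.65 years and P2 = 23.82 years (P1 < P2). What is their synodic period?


1/P_syn = |1/P1 - 1/P2| = |1/1.65 - 1/23.82| => P_syn = 1.7728

1.7728 years


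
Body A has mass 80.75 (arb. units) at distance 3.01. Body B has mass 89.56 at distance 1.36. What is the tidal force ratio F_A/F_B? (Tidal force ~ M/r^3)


Ratio = (M1/r1^3) / (M2/r2^3) = (80.75/3.01^3) / (89.56/1.36^3) = 0.0832

0.0832


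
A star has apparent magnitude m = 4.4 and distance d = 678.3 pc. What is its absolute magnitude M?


M = m - 5*log10(d) + 5 = 4.4 - 5*log10(678.3) + 5 = -4.7571

-4.7571


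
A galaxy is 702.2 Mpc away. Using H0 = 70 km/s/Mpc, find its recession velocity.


v = H0 * d = 70 * 702.2 = 49154.0

49154.0 km/s


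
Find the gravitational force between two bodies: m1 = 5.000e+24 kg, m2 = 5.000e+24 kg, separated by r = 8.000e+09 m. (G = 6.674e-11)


F = G*m1*m2/r^2 = 6.674e-11 * 5.000e+24 * 5.000e+24 / (8.000e+09)^2 = 6.674e-11 * 2.500e+49 / 6.400e+19 = 2.607e+19

2.607e+19 N


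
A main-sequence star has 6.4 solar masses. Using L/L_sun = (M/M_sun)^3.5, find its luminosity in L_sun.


L/L_sun = (M/M_sun)^3.5 = 6.4^3.5 = 663.1777

663.1777 L_sun


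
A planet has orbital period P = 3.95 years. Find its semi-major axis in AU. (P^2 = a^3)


a = P^(2/3) = 3.95^(2/3) = 2.4988

2.4988 AU


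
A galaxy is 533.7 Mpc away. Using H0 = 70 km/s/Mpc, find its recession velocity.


v = H0 * d = 70 * 533.7 = 37359.0

37359.0 km/s


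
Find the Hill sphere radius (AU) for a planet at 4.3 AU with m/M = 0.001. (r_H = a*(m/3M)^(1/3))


r_H = a * (m/3M)^(1/3) = 4.3 * (0.001/3)^(1/3) = 0.2981

0.2981 AU


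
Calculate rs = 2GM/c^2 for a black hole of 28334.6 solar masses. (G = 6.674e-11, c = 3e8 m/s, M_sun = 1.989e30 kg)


M = 28334.6 * 1.989e30 kg = 5.63575194e+34 kg. rs = 2GM/c^2 = 2 * 6.674e-11 * 5.63575194e+34 / (3e8)^2 = 8.358e+07

8.358e+07 m


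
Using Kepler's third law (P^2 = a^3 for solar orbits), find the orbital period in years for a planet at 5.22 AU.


P = a^(3/2) = 5.22^1.5 = 11.9263

11.9263 years


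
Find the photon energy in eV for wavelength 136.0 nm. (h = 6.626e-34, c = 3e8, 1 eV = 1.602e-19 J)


E = hc/lambda = 6.626e-34 * 3e8 / 1.360e-07 = 1.462e-18 J = 9.1237 eV

9.1237 eV


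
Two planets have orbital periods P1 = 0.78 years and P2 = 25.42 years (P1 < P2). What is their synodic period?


1/P_syn = |1/P1 - 1/P2| = |1/0.78 - 1/25.42| => P_syn = 0.8047

0.8047 years


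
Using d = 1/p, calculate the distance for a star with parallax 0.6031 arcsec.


d = 1/p = 1/0.6031 = 1.6581

1.6581 pc


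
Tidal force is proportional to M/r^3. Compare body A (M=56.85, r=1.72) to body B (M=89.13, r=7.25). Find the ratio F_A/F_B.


Ratio = (M1/r1^3) / (M2/r2^3) = (56.85/1.72^3) / (89.13/7.25^3) = 47.7678

47.7678


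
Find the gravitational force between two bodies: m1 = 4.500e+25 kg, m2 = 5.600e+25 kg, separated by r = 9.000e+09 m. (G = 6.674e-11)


F = G*m1*m2/r^2 = 6.674e-11 * 4.500e+25 * 5.600e+25 / (9.000e+09)^2 = 6.674e-11 * 2.520e+51 / 8.100e+19 = 2.076e+21

2.076e+21 N


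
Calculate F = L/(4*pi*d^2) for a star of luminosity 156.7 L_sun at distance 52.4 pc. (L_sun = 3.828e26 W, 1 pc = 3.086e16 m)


F = L / (4*pi*d^2) = 5.998e+28 / (4*pi*(1.617e+18)^2) = 1.825e-09

1.825e-09 W/m^2


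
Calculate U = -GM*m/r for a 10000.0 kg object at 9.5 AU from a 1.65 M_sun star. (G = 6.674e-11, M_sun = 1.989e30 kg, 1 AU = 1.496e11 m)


M = 1.65 * 1.989e30 kg = 3.28185e+30 kg; r = 9.5 AU * 1.496e11 m/AU = 1.4212e+12 m. U = -GM*m/r = -(6.674e-11 * 3.28185e+30 * 10000.0) / 1.4212e+12 = -1.541e+12

-1.541e+12 J


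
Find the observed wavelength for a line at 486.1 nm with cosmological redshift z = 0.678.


lam_obs = lam_emit * (1 + z) = 486.1 * (1 + 0.678) = 815.6758

815.6758 nm


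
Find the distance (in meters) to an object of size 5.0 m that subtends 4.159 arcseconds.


D = size / theta_rad, theta_rad = 4.159 * pi/(180*3600) = 2.016e-05, D = 247974.0397

247974.0397 m


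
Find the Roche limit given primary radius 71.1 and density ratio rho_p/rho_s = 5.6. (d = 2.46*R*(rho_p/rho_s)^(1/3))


d_Roche = 2.46 * 71.1 * 5.6^(1/3) = 310.5995

310.5995


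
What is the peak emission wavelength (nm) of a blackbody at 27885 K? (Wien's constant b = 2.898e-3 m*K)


lam_max = b / T = 2.898e-3 / 27885 = 1.039e-07 m = 103.9268 nm

103.9268 nm


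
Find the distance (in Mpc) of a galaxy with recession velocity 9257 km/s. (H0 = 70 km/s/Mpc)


d = v / H0 = 9257 / 70 = 132.2429

132.2429 Mpc


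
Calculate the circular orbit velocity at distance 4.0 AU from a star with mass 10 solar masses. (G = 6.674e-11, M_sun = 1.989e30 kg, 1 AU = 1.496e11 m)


v = sqrt(GM/r) = sqrt(6.674e-11 * 1.989e+31 / 5.984e+11) = 47099.3269

47099.3269 m/s


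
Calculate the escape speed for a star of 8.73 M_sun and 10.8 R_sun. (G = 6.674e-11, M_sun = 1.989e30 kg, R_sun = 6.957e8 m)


M = 8.73 * 1.989e30 kg = 1.736397e+31 kg; R = 10.8 * 6.957e8 m = 7.51356e+09 m. v_esc = sqrt(2GM/R) = sqrt(2 * 6.674e-11 * 1.736397e+31 / 7.51356e+09) = 555404.9333

555404.9333 m/s


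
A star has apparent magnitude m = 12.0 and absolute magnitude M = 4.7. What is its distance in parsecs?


d = 10^((m - M + 5)/5) = 10^((12.0 - 4.7 + 5)/5) = 288.4032

288.4032 pc


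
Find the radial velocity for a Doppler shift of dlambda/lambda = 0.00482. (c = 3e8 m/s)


v = (dlambda/lambda) * c = 0.00482 * 3e8 = 1.446e+06

1.446e+06 m/s


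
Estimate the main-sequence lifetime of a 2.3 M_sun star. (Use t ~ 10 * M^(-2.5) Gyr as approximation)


t = 10 * M^(-2.5) = 10 * 2.3^(-2.5) = 1.2465

1.2465 Gyr


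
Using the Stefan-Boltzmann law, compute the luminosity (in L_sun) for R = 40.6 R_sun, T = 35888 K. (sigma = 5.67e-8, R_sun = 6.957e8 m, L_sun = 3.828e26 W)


R = 40.6 * 6.957e8 m = 2.824542e+10 m. L = 4*pi*R^2*sigma*T^4 = 4*pi*(2.824542e+10)^2 * 5.67e-8 * 35888^4 = 9.429442612e+32 W. L/L_sun = 9.429442612e+32 / 3.828e26 = 2.463e+06

2.463e+06 L_sun


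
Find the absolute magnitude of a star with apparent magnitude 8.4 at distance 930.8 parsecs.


M = m - 5*log10(d) + 5 = 8.4 - 5*log10(930.8) + 5 = -1.4443

-1.4443


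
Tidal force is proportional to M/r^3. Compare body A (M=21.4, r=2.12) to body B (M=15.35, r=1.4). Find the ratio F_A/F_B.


Ratio = (M1/r1^3) / (M2/r2^3) = (21.4/2.12^3) / (15.35/1.4^3) = 0.4015

0.4015


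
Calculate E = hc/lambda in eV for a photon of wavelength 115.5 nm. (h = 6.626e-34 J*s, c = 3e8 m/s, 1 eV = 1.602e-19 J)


E = hc/lambda = 6.626e-34 * 3e8 / 1.155e-07 = 1.721e-18 J = 10.7431 eV

10.7431 eV


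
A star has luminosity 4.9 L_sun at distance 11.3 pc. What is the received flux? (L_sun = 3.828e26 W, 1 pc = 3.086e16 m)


F = L / (4*pi*d^2) = 1.876e+27 / (4*pi*(3.487e+17)^2) = 1.227e-09

1.227e-09 W/m^2


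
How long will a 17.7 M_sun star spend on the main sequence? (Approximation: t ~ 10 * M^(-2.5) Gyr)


t = 10 * M^(-2.5) = 10 * 17.7^(-2.5) = 0.0076

0.0076 Gyr


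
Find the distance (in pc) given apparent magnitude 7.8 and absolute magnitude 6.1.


d = 10^((m - M + 5)/5) = 10^((7.8 - 6.1 + 5)/5) = 21.8776

21.8776 pc


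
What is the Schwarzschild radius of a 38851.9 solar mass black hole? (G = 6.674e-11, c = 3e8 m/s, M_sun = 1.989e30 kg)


M = 38851.9 * 1.989e30 kg = 7.72764291e+34 kg. rs = 2GM/c^2 = 2 * 6.674e-11 * 7.72764291e+34 / (3e8)^2 = 1.146e+08

1.146e+08 m


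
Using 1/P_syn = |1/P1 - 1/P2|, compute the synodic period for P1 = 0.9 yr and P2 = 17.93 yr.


1/P_syn = |1/P1 - 1/P2| = |1/0.9 - 1/17.93| => P_syn = 0.9476

0.9476 years


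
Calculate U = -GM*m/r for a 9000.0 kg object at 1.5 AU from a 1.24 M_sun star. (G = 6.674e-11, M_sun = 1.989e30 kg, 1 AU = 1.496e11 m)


M = 1.24 * 1.989e30 kg = 2.46636e+30 kg; r = 1.5 AU * 1.496e11 m/AU = 2.244e+11 m. U = -GM*m/r = -(6.674e-11 * 2.46636e+30 * 9000.0) / 2.244e+11 = -6.602e+12

-6.602e+12 J


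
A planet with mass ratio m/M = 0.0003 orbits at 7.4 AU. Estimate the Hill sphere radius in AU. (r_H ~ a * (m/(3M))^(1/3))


r_H = a * (m/3M)^(1/3) = 7.4 * (0.0003/3)^(1/3) = 0.3435

0.3435 AU


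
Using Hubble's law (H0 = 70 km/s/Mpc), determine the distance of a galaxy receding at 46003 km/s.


d = v / H0 = 46003 / 70 = 657.1857

657.1857 Mpc


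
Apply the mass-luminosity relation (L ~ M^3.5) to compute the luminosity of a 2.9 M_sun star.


L/L_sun = (M/M_sun)^3.5 = 2.9^3.5 = 41.533

41.533 L_sun


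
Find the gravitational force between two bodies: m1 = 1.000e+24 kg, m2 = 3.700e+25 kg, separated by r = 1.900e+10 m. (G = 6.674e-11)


F = G*m1*m2/r^2 = 6.674e-11 * 1.000e+24 * 3.700e+25 / (1.900e+10)^2 = 6.674e-11 * 3.700e+49 / 3.610e+20 = 6.840e+18

6.840e+18 N


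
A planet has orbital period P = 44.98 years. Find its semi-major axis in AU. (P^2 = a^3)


a = P^(2/3) = 44.98^(2/3) = 12.6477

12.6477 AU


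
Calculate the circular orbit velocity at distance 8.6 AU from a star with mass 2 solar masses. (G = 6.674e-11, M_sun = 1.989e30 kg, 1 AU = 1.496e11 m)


v = sqrt(GM/r) = sqrt(6.674e-11 * 3.978e+30 / 1.287e+12) = 14365.16

14365.16 m/s


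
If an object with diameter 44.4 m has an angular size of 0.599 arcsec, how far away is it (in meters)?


D = size / theta_rad, theta_rad = 0.599 * pi/(180*3600) = 2.904e-06, D = 1.529e+07

1.529e+07 m


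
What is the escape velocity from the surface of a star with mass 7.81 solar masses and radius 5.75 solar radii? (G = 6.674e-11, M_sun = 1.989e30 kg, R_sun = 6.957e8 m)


M = 7.81 * 1.989e30 kg = 1.553409e+31 kg; R = 5.75 * 6.957e8 m = 4.000275e+09 m. v_esc = sqrt(2GM/R) = sqrt(2 * 6.674e-11 * 1.553409e+31 / 4.000275e+09) = 719956.2123

719956.2123 m/s


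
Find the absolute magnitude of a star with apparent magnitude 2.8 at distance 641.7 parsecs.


M = m - 5*log10(d) + 5 = 2.8 - 5*log10(641.7) + 5 = -6.2367

-6.2367


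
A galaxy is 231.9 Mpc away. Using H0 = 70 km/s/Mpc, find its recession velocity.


v = H0 * d = 70 * 231.9 = 16233.0

16233.0 km/s


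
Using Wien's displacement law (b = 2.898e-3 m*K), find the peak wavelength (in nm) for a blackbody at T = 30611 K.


lam_max = b / T = 2.898e-3 / 30611 = 9.467e-08 m = 94.6718 nm

94.6718 nm


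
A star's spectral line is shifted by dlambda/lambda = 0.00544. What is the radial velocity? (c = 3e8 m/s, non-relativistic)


v = (dlambda/lambda) * c = 0.00544 * 3e8 = 1.632e+06

1.632e+06 m/s


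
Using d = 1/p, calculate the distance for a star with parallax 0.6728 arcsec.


d = 1/p = 1/0.6728 = 1.4863

1.4863 pc


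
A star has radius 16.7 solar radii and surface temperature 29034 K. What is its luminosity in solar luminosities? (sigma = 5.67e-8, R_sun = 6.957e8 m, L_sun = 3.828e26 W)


R = 16.7 * 6.957e8 m = 1.161819e+10 m. L = 4*pi*R^2*sigma*T^4 = 4*pi*(1.161819e+10)^2 * 5.67e-8 * 29034^4 = 6.834352295e+31 W. L/L_sun = 6.834352295e+31 / 3.828e26 = 178535.8489

178535.8489 L_sun


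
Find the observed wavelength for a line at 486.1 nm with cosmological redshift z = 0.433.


lam_obs = lam_emit * (1 + z) = 486.1 * (1 + 0.433) = 696.5813

696.5813 nm


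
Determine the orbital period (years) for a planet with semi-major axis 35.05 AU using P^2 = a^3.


P = a^(3/2) = 35.05^1.5 = 207.5067

207.5067 years


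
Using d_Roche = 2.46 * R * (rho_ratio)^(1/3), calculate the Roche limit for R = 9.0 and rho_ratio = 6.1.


d_Roche = 2.46 * 9.0 * 6.1^(1/3) = 40.4533

40.4533


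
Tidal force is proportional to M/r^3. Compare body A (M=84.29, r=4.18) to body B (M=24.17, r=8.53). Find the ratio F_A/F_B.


Ratio = (M1/r1^3) / (M2/r2^3) = (84.29/4.18^3) / (24.17/8.53^3) = 29.6359

29.6359


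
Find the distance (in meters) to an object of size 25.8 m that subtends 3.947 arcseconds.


D = size / theta_rad, theta_rad = 3.947 * pi/(180*3600) = 1.914e-05, D = 1.348e+06

1.348e+06 m


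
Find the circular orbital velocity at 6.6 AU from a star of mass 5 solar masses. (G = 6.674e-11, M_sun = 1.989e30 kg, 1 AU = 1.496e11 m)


v = sqrt(GM/r) = sqrt(6.674e-11 * 9.945e+30 / 9.874e+11) = 25927.3261

25927.3261 m/s
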